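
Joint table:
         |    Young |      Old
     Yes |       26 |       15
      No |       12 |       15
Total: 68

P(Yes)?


P(Yes) = (26+15)/68 = 41/68

P(Yes) = 41/68 ≈ 60.29%


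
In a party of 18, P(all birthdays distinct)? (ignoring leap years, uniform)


P(all different) = Π(365-i)/365 for i=0..17
= (365/365)×(364/365)×...×(348/365)
= 0.653089

P ≈ 0.6531 ≈ 65.31%


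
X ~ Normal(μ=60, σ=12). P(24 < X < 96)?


z₁=(24-60)/12=-3.0, z₂=(96-60)/12=3.0
P = Φ(3.0) - Φ(-3.0) = 0.998650 - 0.001350 = 0.997300 ≈ 0.9973

P(24 < X < 96) ≈ 0.9973


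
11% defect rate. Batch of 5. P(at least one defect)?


P(all good) = (89/100)^5 = 5584059449/10000000000
P(≥1 defect) = 4415940551/10000000000

P = 4415940551/10000000000 ≈ 44.16%


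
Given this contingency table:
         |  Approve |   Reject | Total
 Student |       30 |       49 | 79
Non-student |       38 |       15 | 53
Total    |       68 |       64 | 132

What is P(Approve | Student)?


P(Approve | Student) = 30/(30+49) = 30/79

P(Approve|Student) = 30/79 ≈ 37.97%


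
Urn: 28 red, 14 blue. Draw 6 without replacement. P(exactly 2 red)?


Hypergeometric: C(28,2)×C(14,4)/C(42,6)
= 378×1001/5245786 = 2079/28823

P(X=2) = 2079/28823 ≈ 7.21%


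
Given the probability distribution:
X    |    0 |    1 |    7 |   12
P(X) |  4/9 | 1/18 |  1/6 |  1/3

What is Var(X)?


E[X] = 47/9
E[X²] = 506/9
Var(X) = E[X²] - (E[X])² = 506/9 - 2209/81 = 2345/81

Var(X) = 2345/81 ≈ 28.9506


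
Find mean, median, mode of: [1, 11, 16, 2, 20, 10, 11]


Sorted: [1, 2, 10, 11, 11, 16, 20]
Mean = 71/7
Median = 11
Freq: {1: 1, 11: 2, 16: 1, 2: 1, 20: 1, 10: 1}
Mode: [11]

Mean=71/7, Median=11, Mode=11


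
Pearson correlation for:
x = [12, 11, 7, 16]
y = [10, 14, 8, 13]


n=4, Σx=46, Σy=45, Σxy=538, Σx²=570, Σy²=529
r = (4×538 - 46×45)/√((4×570 - 46²)(4×529 - 45²))
= 82/√(164×91) = 82/√14924 ≈ 82/122.1638 ≈ 0.6712

r ≈ 0.6712


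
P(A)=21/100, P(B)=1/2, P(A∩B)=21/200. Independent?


P(A)×P(B) = 21/200
P(A∩B) = 21/200
Equal ✓ → Independent

Yes, independent


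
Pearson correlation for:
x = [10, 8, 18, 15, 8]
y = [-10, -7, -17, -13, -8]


n=5, Σx=59, Σy=-55, Σxy=-721, Σx²=777, Σy²=671
r = (5×(-721) - 59×(-55))/√((5×777 - 59²)(5×671 - (-55)²))
= -360/√(404×330) = -360/√133320 ≈ -360/365.1301 ≈ -0.9859

r ≈ -0.9859


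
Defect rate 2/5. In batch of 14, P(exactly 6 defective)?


Binomial: P(X=6) = C(14,6)×p^6×(1-p)^8
= 3003 × 64/15625 × 6561/390625 = 1260971712/6103515625

P(X=6) = 1260971712/6103515625 ≈ 20.66%


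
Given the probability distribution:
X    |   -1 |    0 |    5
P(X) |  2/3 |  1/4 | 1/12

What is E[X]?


E[X] = Σ x·P(X=x)
= (-1)×(2/3) + (0)×(1/4) + (5)×(1/12)
= -1/4

E[X] = -1/4


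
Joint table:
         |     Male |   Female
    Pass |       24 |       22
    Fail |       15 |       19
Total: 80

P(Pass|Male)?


P(Pass|Male) = 24/(24+15) = 24/39 = 8/13

P = 8/13 ≈ 61.54%


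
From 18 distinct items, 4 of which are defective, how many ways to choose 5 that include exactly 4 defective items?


Choose 4 of the 4 defective items and 1 of the other 14 items:
C(4,4)×C(14,1) = 1×14 = 14

14


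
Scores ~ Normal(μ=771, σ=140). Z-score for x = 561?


z = (x - μ)/σ = (561 - 771)/140 = -1.5

z = -1.5


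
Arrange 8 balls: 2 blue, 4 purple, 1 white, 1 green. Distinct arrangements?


8!/(2!×4!×1!×1!) = 840

840


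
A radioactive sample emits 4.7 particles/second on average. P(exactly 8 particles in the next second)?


Poisson(λ=4.7): P(X=8) = e^(-λ)×λ^k/k!
= e^(-4.7) × 4.7^8 / 8!
≈ 0.009095277102 × 238112.866618 / 40320 ≈ 0.053713

P(X=8) ≈ 0.053713 ≈ 5.37%


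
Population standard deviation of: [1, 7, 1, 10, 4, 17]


Mean = 40/6 = 20/3
  (1-20/3)²=289/9
  (7-20/3)²=1/9
  (1-20/3)²=289/9
  (10-20/3)²=100/9
  (4-20/3)²=64/9
  (17-20/3)²=961/9
Σ(x-μ)² = 568/3
σ² = (568/3)/6 = 284/9

σ = √(284/9) ≈ 5.6174


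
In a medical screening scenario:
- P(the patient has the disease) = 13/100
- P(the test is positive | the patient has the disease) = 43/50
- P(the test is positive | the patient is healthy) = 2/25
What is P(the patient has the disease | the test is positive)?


Using Bayes' theorem:
P(A|B) = P(B|A)·P(A) / P(B)

P(the test is positive) = 43/50 × 13/100 + 2/25 × 87/100
= 559/5000 + 87/1250 = 907/5000

P(the patient has the disease|the test is positive) = (559/5000) / (907/5000) = 559/907

P(the patient has the disease|the test is positive) = 559/907 ≈ 61.63%


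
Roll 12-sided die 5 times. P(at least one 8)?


P(no 8)^5 = (11/12)^5 = 161051/248832
P(≥1) = 1 - 161051/248832 = 87781/248832

P = 87781/248832 ≈ 35.28%


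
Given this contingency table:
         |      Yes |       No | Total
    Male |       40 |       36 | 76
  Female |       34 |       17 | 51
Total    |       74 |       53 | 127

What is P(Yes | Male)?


P(Yes | Male) = 40/(40+36) = 40/76 = 10/19

P(Yes|Male) = 10/19 ≈ 52.63%


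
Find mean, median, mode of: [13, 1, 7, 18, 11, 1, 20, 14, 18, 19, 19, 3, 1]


Sorted: [1, 1, 1, 3, 7, 11, 13, 14, 18, 18, 19, 19, 20]
Mean = 145/13
Median = 13
Freq: {13: 1, 1: 3, 7: 1, 18: 2, 11: 1, 20: 1, 14: 1, 19: 2, 3: 1}
Mode: [1]

Mean=145/13, Median=13, Mode=1


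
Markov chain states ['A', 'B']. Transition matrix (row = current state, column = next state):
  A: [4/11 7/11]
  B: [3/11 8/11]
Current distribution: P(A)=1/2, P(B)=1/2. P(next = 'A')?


P(next=A) = Σᵢ P(now=i)×P(i→A)
= 1/2×4/11 + 1/2×3/11
= 2/11 + 3/22 = 7/22

P = 7/22 ≈ 0.3182


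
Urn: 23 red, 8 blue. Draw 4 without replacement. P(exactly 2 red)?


Hypergeometric: C(23,2)×C(8,2)/C(31,4)
= 253×28/31465 = 1012/4495

P(X=2) = 1012/4495 ≈ 22.51%


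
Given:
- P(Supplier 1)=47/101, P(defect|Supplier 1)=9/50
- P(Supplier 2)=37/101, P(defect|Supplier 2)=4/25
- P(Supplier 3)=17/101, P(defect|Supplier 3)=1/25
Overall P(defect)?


P(B) = Σ P(B|Aᵢ)×P(Aᵢ)
  9/50×47/101 = 423/5050
  4/25×37/101 = 148/2525
  1/25×17/101 = 17/2525
Sum = 753/5050

P(defect) = 753/5050 ≈ 14.91%


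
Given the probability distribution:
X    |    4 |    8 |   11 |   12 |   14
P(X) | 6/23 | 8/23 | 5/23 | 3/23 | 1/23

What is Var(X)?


E[X] = 193/23
E[X²] = 1841/23
Var(X) = E[X²] - (E[X])² = 1841/23 - 37249/529 = 5094/529

Var(X) = 5094/529 ≈ 9.6295


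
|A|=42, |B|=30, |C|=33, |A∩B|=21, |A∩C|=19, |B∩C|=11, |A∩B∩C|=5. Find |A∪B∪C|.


|A∪B∪C| = 42+30+33-21-19-11+5 = 59

|A∪B∪C| = 59


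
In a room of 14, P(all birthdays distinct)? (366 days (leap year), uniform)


P(all different) = Π(366-i)/366 for i=0..13
= (366/366)×(365/366)×...×(353/366)
= 0.777440

P ≈ 0.7774 ≈ 77.74%


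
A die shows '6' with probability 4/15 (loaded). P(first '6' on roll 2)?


Geometric: P(X=2) = (1-p)^(k-1)×p = (11/15)^1×4/15 = 44/225

P(X=2) = 44/225 ≈ 19.56%


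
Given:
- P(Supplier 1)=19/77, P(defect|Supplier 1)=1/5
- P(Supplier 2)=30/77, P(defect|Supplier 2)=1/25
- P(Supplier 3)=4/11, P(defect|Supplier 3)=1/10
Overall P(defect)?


P(B) = Σ P(B|Aᵢ)×P(Aᵢ)
  1/5×19/77 = 19/385
  1/25×30/77 = 6/385
  1/10×4/11 = 2/55
Sum = 39/385

P(defect) = 39/385 ≈ 10.13%


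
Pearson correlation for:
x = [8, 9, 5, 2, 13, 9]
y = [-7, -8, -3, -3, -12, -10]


n=6, Σx=46, Σy=-43, Σxy=-395, Σx²=424, Σy²=375
r = (6×(-395) - 46×(-43))/√((6×424 - 46²)(6×375 - (-43)²))
= -392/√(428×401) = -392/√171628 ≈ -392/414.2801 ≈ -0.9462

r ≈ -0.9462


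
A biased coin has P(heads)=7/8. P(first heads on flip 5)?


Geometric: P(X=5) = (1-p)^(k-1)×p = (1/8)^4×7/8 = 7/32768

P(X=5) = 7/32768 ≈ 0.02%


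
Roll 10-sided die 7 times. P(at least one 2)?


P(no 2)^7 = (9/10)^7 = 4782969/10000000
P(≥1) = 1 - 4782969/10000000 = 5217031/10000000

P = 5217031/10000000 ≈ 52.17%


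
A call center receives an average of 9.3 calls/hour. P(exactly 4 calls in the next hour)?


Poisson(λ=9.3): P(X=4) = e^(-λ)×λ^k/k!
= e^(-9.3) × 9.3^4 / 4!
≈ 9.142423148e-05 × 7480.5201 / 24 ≈ 0.028496

P(X=4) ≈ 0.028496 ≈ 2.85%


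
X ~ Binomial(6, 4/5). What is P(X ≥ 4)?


P(X ≥ 4) = Σ P(X=i) for i=4..6
P(X=4) = 768/3125
P(X=5) = 6144/15625
P(X=6) = 4096/15625
Sum = 2816/3125

P(X ≥ 4) = 2816/3125 ≈ 90.11%


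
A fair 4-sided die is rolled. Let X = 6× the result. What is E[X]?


E[die] = (1+4)/2 = 5/2
E[X] = 6 × 5/2 = 15

E[X] = 15


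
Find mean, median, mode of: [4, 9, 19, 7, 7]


Sorted: [4, 7, 7, 9, 19]
Mean = 46/5
Median = 7
Freq: {4: 1, 9: 1, 19: 1, 7: 2}
Mode: [7]

Mean=46/5, Median=7, Mode=7


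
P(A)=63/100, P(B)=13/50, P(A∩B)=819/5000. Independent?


P(A)×P(B) = 819/5000
P(A∩B) = 819/5000
Equal ✓ → Independent

Yes, independent


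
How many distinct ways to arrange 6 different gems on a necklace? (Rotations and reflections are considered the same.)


Free circular arrangements: rotations and reflections both identified.
(n-1)!/2 = 5!/2 = 120/2 = 60

60


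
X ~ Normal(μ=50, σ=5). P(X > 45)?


z = (45-50)/5 = -1.0
P(X > 45) = 1 - P(Z ≤ -1.0) = 1 - 0.1587 = 0.8413

P(X > 45) ≈ 0.8413


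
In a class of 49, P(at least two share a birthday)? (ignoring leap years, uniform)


P(all different) = Π(365-i)/365 for i=0..48
= 0.034220
P(match) = 1 - 0.034220 = 0.965780

P ≈ 0.9658 ≈ 96.58%


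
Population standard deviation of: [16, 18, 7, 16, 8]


Mean = 65/5 = 13
  (16-13)²=9
  (18-13)²=25
  (7-13)²=36
  (16-13)²=9
  (8-13)²=25
Σ(x-μ)² = 104
σ² = 104/5

σ = √(104/5) ≈ 4.5607


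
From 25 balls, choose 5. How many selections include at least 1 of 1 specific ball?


Complement: C(25,5) - C(24,5) = 53130 - 42504 = 10626

10626


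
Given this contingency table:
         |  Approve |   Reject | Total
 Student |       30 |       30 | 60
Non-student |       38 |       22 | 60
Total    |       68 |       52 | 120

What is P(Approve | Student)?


P(Approve | Student) = 30/(30+30) = 30/60 = 1/2

P(Approve|Student) = 1/2 ≈ 50.00%


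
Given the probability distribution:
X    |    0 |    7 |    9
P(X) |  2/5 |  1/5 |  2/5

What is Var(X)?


E[X] = 5
E[X²] = 211/5
Var(X) = E[X²] - (E[X])² = 211/5 - 25 = 86/5

Var(X) = 86/5 ≈ 17.2000


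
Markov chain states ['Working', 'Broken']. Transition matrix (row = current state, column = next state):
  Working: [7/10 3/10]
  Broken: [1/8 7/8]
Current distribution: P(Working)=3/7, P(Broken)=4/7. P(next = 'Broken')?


P(next=Broken) = Σᵢ P(now=i)×P(i→Broken)
= 3/7×3/10 + 4/7×7/8
= 9/70 + 1/2 = 22/35

P = 22/35 ≈ 0.6286


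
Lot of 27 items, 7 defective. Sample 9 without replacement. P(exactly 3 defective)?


Hypergeometric: C(7,3)×C(20,6)/C(27,9)
= 35×38760/4686825 = 952/3289

P(X=3) = 952/3289 ≈ 28.94%


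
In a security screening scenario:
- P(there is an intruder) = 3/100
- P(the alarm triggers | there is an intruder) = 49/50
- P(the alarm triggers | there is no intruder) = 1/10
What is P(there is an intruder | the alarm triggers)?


Using Bayes' theorem:
P(A|B) = P(B|A)·P(A) / P(B)

P(the alarm triggers) = 49/50 × 3/100 + 1/10 × 97/100
= 147/5000 + 97/1000 = 79/625

P(there is an intruder|the alarm triggers) = (147/5000) / (79/625) = 147/632

P(there is an intruder|the alarm triggers) = 147/632 ≈ 23.26%


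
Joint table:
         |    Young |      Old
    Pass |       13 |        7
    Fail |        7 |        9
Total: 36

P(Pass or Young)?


P(Pass∨Young) = P(Pass) + P(Young) - P(Pass∧Young)
= (20 + 20 - 13)/36 = 27/36 = 3/4

P = 3/4 ≈ 75.00%


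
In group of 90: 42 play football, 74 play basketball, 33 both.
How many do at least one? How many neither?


|A∪B| = 42+74-33 = 83
Neither = 90-83 = 7

At least one: 83; Neither: 7


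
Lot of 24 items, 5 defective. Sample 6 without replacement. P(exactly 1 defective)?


Hypergeometric: C(5,1)×C(19,5)/C(24,6)
= 5×11628/134596 = 765/1771

P(X=1) = 765/1771 ≈ 43.20%


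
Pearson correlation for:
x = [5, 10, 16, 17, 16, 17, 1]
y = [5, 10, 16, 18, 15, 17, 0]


n=7, Σx=82, Σy=81, Σxy=1216, Σx²=1216, Σy²=1219
r = (7×1216 - 82×81)/√((7×1216 - 82²)(7×1219 - 81²))
= 1870/√(1788×1972) = 1870/√3525936 ≈ 1870/1877.7476 ≈ 0.9959

r ≈ 0.9959


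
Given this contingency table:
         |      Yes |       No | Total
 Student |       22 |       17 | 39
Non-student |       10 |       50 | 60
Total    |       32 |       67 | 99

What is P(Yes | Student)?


P(Yes | Student) = 22/(22+17) = 22/39

P(Yes|Student) = 22/39 ≈ 56.41%


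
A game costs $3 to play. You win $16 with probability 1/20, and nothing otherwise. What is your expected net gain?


E[gain] = (16-3)×1/20 + (-3)×19/20
= 13/20 - 57/20 = -11/5

Expected net gain = $-11/5 ≈ $-2.20


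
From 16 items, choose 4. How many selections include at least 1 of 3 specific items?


Complement: C(16,4) - C(13,4) = 1820 - 715 = 1105

1105


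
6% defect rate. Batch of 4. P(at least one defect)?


P(all good) = (47/50)^4 = 4879681/6250000
P(≥1 defect) = 1370319/6250000

P = 1370319/6250000 ≈ 21.93%


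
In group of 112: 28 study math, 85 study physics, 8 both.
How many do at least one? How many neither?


|A∪B| = 28+85-8 = 105
Neither = 112-105 = 7

At least one: 105; Neither: 7


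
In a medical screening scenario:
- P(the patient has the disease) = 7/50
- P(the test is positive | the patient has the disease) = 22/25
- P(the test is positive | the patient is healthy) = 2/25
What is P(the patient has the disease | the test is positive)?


Using Bayes' theorem:
P(A|B) = P(B|A)·P(A) / P(B)

P(the test is positive) = 22/25 × 7/50 + 2/25 × 43/50
= 77/625 + 43/625 = 24/125

P(the patient has the disease|the test is positive) = (77/625) / (24/125) = 77/120

P(the patient has the disease|the test is positive) = 77/120 ≈ 64.17%


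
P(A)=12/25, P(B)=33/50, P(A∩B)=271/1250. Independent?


P(A)×P(B) = 198/625
P(A∩B) = 271/1250
Not equal → NOT independent

No, not independent


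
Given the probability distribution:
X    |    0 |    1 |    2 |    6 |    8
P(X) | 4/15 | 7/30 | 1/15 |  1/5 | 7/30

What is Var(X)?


E[X] = 103/30
E[X²] = 679/30
Var(X) = E[X²] - (E[X])² = 679/30 - 10609/900 = 9761/900

Var(X) = 9761/900 ≈ 10.8456


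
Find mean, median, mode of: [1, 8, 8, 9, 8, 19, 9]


Sorted: [1, 8, 8, 8, 9, 9, 19]
Mean = 62/7
Median = 8
Freq: {1: 1, 8: 3, 9: 2, 19: 1}
Mode: [8]

Mean=62/7, Median=8, Mode=8


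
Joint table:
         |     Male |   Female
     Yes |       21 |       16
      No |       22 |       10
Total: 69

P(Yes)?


P(Yes) = (21+16)/69 = 37/69

P(Yes) = 37/69 ≈ 53.62%


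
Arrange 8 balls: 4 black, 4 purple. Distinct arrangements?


8!/(4!×4!) = 70

70


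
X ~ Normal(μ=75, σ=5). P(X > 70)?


z = (70-75)/5 = -1.0
P(X > 70) = 1 - P(Z ≤ -1.0) = 1 - 0.1587 = 0.8413

P(X > 70) ≈ 0.8413


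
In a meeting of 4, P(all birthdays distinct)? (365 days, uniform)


P(all different) = Π(365-i)/365 for i=0..3
= (365/365)×(364/365)×...×(362/365)
= 0.983644

P ≈ 0.9836 ≈ 98.36%


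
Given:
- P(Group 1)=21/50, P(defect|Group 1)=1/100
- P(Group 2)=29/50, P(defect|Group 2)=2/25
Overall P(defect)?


P(B) = Σ P(B|Aᵢ)×P(Aᵢ)
  1/100×21/50 = 21/5000
  2/25×29/50 = 29/625
Sum = 253/5000

P(defect) = 253/5000 ≈ 5.06%


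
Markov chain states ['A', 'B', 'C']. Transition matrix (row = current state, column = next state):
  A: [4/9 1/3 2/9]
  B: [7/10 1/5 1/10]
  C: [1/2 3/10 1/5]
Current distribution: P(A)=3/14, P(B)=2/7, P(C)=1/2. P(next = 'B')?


P(next=B) = Σᵢ P(now=i)×P(i→B)
= 3/14×1/3 + 2/7×1/5 + 1/2×3/10
= 1/14 + 2/35 + 3/20 = 39/140

P = 39/140 ≈ 0.2786


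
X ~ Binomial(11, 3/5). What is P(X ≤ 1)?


P(X ≤ 1) = Σ P(X=i) for i=0..1
P(X=0) = 2048/48828125
P(X=1) = 33792/48828125
Sum = 7168/9765625

P(X ≤ 1) = 7168/9765625 ≈ 0.07%


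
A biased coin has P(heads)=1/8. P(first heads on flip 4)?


Geometric: P(X=4) = (1-p)^(k-1)×p = (7/8)^3×1/8 = 343/4096

P(X=4) = 343/4096 ≈ 8.37%


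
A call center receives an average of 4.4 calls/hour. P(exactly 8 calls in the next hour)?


Poisson(λ=4.4): P(X=8) = e^(-λ)×λ^k/k!
= e^(-4.4) × 4.4^8 / 8!
≈ 0.0122773399 × 140482.236252 / 40320 ≈ 0.042776

P(X=8) ≈ 0.042776 ≈ 4.28%


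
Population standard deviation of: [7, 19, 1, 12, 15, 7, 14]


Mean = 75/7
  (7-75/7)²=676/49
  (19-75/7)²=3364/49
  (1-75/7)²=4624/49
  (12-75/7)²=81/49
  (15-75/7)²=900/49
  (7-75/7)²=676/49
  (14-75/7)²=529/49
Σ(x-μ)² = 1550/7
σ² = (1550/7)/7 = 1550/49

σ = √(1550/49) ≈ 5.6243


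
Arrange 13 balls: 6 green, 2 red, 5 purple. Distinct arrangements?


13!/(6!×2!×5!) = 36036

36036


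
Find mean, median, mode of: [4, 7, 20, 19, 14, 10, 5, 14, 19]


Sorted: [4, 5, 7, 10, 14, 14, 19, 19, 20]
Mean = 112/9
Median = 14
Freq: {4: 1, 7: 1, 20: 1, 19: 2, 14: 2, 10: 1, 5: 1}
Mode: [14, 19]

Mean=112/9, Median=14, Mode=[14, 19]


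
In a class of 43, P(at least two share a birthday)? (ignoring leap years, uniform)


P(all different) = Π(365-i)/365 for i=0..42
= 0.076077
P(match) = 1 - 0.076077 = 0.923923

P ≈ 0.9239 ≈ 92.39%


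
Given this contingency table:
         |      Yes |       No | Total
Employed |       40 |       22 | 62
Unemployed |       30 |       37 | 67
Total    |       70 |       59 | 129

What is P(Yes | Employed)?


P(Yes | Employed) = 40/(40+22) = 40/62 = 20/31

P(Yes|Employed) = 20/31 ≈ 64.52%


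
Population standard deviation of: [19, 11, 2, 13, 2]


Mean = 47/5
  (19-47/5)²=2304/25
  (11-47/5)²=64/25
  (2-47/5)²=1369/25
  (13-47/5)²=324/25
  (2-47/5)²=1369/25
Σ(x-μ)² = 1086/5
σ² = (1086/5)/5 = 1086/25

σ = √(1086/25) ≈ 6.5909


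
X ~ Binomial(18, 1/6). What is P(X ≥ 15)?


P(X ≥ 15) = Σ P(X=i) for i=15..18
P(X=15) = 2125/2115832430592
P(X=16) = 425/11284439629824
P(X=17) = 5/5642219814912
P(X=18) = 1/101559956668416
Sum = 26479/25389989167104

P(X ≥ 15) = 26479/25389989167104 ≈ 0.00%


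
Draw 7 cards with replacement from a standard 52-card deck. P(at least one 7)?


P(not a 7) = 48/52 = 12/13
P(none in 7 draws) = (12/13)^7 = 35831808/62748517
P(≥1 7) = 1 - 35831808/62748517 = 26916709/62748517

P = 26916709/62748517 ≈ 42.90%


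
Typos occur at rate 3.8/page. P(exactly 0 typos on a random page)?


Poisson(λ=3.8): P(X=0) = e^(-λ)×λ^k/k!
= e^(-3.8) × 3.8^0 / 0!
≈ 0.02237077186 × 1 / 1 ≈ 0.022371

P(X=0) ≈ 0.022371 ≈ 2.24%


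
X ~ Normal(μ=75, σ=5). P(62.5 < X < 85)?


z₁=(62.5-75)/5=-2.5, z₂=(85-75)/5=2.0
P = Φ(2.0) - Φ(-2.5) = 0.977250 - 0.006210 = 0.971040 ≈ 0.9710

P(62.5 < X < 85) ≈ 0.9710


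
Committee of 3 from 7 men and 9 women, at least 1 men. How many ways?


Count by #men:
  1M,2W: C(7,1)×C(9,2)=252
  2M,1W: C(7,2)×C(9,1)=189
  3M,0W: C(7,3)×C(9,0)=35
Total = 476

476


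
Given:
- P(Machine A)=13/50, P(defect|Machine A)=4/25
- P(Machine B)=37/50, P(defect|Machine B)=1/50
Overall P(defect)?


P(B) = Σ P(B|Aᵢ)×P(Aᵢ)
  4/25×13/50 = 26/625
  1/50×37/50 = 37/2500
Sum = 141/2500

P(defect) = 141/2500 ≈ 5.64%


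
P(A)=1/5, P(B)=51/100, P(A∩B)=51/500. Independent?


P(A)×P(B) = 51/500
P(A∩B) = 51/500
Equal ✓ → Independent

Yes, independent


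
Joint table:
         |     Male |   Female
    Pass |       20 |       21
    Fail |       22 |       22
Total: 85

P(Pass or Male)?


P(Pass∨Male) = P(Pass) + P(Male) - P(Pass∧Male)
= (41 + 42 - 20)/85 = 63/85

P = 63/85 ≈ 74.12%


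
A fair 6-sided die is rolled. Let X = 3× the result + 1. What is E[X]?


E[die] = (1+6)/2 = 7/2
E[X] = 3×7/2 + 1 = 23/2

E[X] = 23/2


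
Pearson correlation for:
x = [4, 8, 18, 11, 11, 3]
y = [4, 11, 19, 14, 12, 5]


n=6, Σx=55, Σy=65, Σxy=747, Σx²=655, Σy²=863
r = (6×747 - 55×65)/√((6×655 - 55²)(6×863 - 65²))
= 907/√(905×953) = 907/√862465 ≈ 907/928.6899 ≈ 0.9766

r ≈ 0.9766


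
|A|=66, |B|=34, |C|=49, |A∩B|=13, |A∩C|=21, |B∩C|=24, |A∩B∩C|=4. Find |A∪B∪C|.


|A∪B∪C| = 66+34+49-13-21-24+4 = 95

|A∪B∪C| = 95


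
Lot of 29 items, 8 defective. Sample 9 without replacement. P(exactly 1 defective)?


Hypergeometric: C(8,1)×C(21,8)/C(29,9)
= 8×203490/10015005 = 15504/95381

P(X=1) = 15504/95381 ≈ 16.25%


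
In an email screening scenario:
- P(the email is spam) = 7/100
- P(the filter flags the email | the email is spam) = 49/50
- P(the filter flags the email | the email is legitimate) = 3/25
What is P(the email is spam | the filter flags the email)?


Using Bayes' theorem:
P(A|B) = P(B|A)·P(A) / P(B)

P(the filter flags the email) = 49/50 × 7/100 + 3/25 × 93/100
= 343/5000 + 279/2500 = 901/5000

P(the email is spam|the filter flags the email) = (343/5000) / (901/5000) = 343/901

P(the email is spam|the filter flags the email) = 343/901 ≈ 38.07%


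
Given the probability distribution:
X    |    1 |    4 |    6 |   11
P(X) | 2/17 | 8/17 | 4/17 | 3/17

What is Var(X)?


E[X] = 91/17
E[X²] = 637/17
Var(X) = E[X²] - (E[X])² = 637/17 - 8281/289 = 2548/289

Var(X) = 2548/289 ≈ 8.8166


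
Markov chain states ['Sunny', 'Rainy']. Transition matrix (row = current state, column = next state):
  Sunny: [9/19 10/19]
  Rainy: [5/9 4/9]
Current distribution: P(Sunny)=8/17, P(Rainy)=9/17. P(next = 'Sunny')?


P(next=Sunny) = Σᵢ P(now=i)×P(i→Sunny)
= 8/17×9/19 + 9/17×5/9
= 72/323 + 5/17 = 167/323

P = 167/323 ≈ 0.5170


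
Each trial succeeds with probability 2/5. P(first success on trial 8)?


Geometric: P(X=8) = (1-p)^(k-1)×p = (3/5)^7×2/5 = 4374/390625

P(X=8) = 4374/390625 ≈ 1.12%


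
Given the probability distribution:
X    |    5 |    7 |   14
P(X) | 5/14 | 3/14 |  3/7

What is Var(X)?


E[X] = 65/7
E[X²] = 724/7
Var(X) = E[X²] - (E[X])² = 724/7 - 4225/49 = 843/49

Var(X) = 843/49 ≈ 17.2041


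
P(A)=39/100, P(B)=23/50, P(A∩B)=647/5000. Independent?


P(A)×P(B) = 897/5000
P(A∩B) = 647/5000
Not equal → NOT independent

No, not independent


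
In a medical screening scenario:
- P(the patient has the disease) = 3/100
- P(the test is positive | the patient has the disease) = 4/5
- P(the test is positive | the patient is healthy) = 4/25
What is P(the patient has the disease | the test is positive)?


Using Bayes' theorem:
P(A|B) = P(B|A)·P(A) / P(B)

P(the test is positive) = 4/5 × 3/100 + 4/25 × 97/100
= 3/125 + 97/625 = 112/625

P(the patient has the disease|the test is positive) = (3/125) / (112/625) = 15/112

P(the patient has the disease|the test is positive) = 15/112 ≈ 13.39%


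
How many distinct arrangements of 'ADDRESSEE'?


Letters: 9, freq: {'A': 1, 'D': 2, 'R': 1, 'E': 3, 'S': 2}
9!/(1!×2!×1!×3!×2!) = 362880/24 = 15120

15120


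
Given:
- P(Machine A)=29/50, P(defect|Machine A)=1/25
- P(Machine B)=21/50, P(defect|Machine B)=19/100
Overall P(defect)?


P(B) = Σ P(B|Aᵢ)×P(Aᵢ)
  1/25×29/50 = 29/1250
  19/100×21/50 = 399/5000
Sum = 103/1000

P(defect) = 103/1000 ≈ 10.30%


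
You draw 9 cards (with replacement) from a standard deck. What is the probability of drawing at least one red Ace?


P(not a red Ace) = 50/52 = 25/26
P(none in 9 draws) = (25/26)^9 = 3814697265625/5429503678976
P(≥1 red Ace) = 1 - 3814697265625/5429503678976 = 1614806413351/5429503678976

P = 1614806413351/5429503678976 ≈ 29.74%


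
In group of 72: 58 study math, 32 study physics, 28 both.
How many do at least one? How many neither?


|A∪B| = 58+32-28 = 62
Neither = 72-62 = 10

At least one: 62; Neither: 10


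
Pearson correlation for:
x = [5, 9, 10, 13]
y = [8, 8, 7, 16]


n=4, Σx=37, Σy=39, Σxy=390, Σx²=375, Σy²=433
r = (4×390 - 37×39)/√((4×375 - 37²)(4×433 - 39²))
= 117/√(131×211) = 117/√27641 ≈ 117/166.2558 ≈ 0.7037

r ≈ 0.7037


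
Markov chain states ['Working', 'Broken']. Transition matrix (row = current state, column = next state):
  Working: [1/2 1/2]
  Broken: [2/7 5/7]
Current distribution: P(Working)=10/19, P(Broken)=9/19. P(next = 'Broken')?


P(next=Broken) = Σᵢ P(now=i)×P(i→Broken)
= 10/19×1/2 + 9/19×5/7
= 5/19 + 45/133 = 80/133

P = 80/133 ≈ 0.6015


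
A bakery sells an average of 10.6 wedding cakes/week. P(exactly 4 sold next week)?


Poisson(λ=10.6): P(X=4) = e^(-λ)×λ^k/k!
= e^(-10.6) × 10.6^4 / 4!
≈ 2.491600973e-05 × 12624.7696 / 24 ≈ 0.013107

P(X=4) ≈ 0.013107 ≈ 1.31%


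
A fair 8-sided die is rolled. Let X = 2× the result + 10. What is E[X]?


E[die] = (1+8)/2 = 9/2
E[X] = 2×9/2 + 10 = 19

E[X] = 19


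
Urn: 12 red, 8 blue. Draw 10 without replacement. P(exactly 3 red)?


Hypergeometric: C(12,3)×C(8,7)/C(20,10)
= 220×8/184756 = 40/4199

P(X=3) = 40/4199 ≈ 0.95%


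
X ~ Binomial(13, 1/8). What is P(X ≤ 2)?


P(X ≤ 2) = Σ P(X=i) for i=0..2
P(X=0) = 96889010407/549755813888
P(X=1) = 179936733613/549755813888
P(X=2) = 77115742977/274877906944
Sum = 215528614987/274877906944

P(X ≤ 2) = 215528614987/274877906944 ≈ 78.41%


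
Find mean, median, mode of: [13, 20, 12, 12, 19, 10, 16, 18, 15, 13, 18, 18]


Sorted: [10, 12, 12, 13, 13, 15, 16, 18, 18, 18, 19, 20]
Mean = 184/12 = 46/3
Median = 31/2
Freq: {13: 2, 20: 1, 12: 2, 19: 1, 10: 1, 16: 1, 18: 3, 15: 1}
Mode: [18]

Mean=46/3, Median=31/2, Mode=18


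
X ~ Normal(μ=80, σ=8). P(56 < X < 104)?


z₁=(56-80)/8=-3.0, z₂=(104-80)/8=3.0
P = Φ(3.0) - Φ(-3.0) = 0.998650 - 0.001350 = 0.997300 ≈ 0.9973

P(56 < X < 104) ≈ 0.9973


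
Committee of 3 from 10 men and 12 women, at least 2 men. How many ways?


Count by #men:
  2M,1W: C(10,2)×C(12,1)=540
  3M,0W: C(10,3)×C(12,0)=120
Total = 660

660


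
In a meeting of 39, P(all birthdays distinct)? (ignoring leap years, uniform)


P(all different) = Π(365-i)/365 for i=0..38
= (365/365)×(364/365)×...×(327/365)
= 0.121780

P ≈ 0.1218 ≈ 12.18%


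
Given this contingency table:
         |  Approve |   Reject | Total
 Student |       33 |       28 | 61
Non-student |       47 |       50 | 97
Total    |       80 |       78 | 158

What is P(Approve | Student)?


P(Approve | Student) = 33/(33+28) = 33/61

P(Approve|Student) = 33/61 ≈ 54.10%


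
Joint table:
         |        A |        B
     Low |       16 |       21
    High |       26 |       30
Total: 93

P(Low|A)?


P(Low|A) = 16/(16+26) = 16/42 = 8/21

P = 8/21 ≈ 38.10%


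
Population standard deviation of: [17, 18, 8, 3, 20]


Mean = 66/5
  (17-66/5)²=361/25
  (18-66/5)²=576/25
  (8-66/5)²=676/25
  (3-66/5)²=2601/25
  (20-66/5)²=1156/25
Σ(x-μ)² = 1074/5
σ² = (1074/5)/5 = 1074/25

σ = √(1074/25) ≈ 6.5544


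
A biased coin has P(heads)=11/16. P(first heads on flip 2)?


Geometric: P(X=2) = (1-p)^(k-1)×p = (5/16)^1×11/16 = 55/256

P(X=2) = 55/256 ≈ 21.48%


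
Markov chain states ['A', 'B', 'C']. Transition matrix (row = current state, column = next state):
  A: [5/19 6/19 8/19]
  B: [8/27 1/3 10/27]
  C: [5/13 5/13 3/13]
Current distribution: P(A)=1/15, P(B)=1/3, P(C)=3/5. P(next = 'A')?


P(next=A) = Σᵢ P(now=i)×P(i→A)
= 1/15×5/19 + 1/3×8/27 + 3/5×5/13
= 1/57 + 8/81 + 3/13 = 6944/20007

P = 6944/20007 ≈ 0.3471


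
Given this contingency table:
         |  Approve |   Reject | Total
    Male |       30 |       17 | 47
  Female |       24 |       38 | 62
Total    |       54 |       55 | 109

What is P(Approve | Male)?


P(Approve | Male) = 30/(30+17) = 30/47

P(Approve|Male) = 30/47 ≈ 63.83%


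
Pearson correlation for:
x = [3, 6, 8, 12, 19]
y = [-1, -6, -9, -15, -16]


n=5, Σx=48, Σy=-47, Σxy=-595, Σx²=614, Σy²=599
r = (5×(-595) - 48×(-47))/√((5×614 - 48²)(5×599 - (-47)²))
= -719/√(766×786) = -719/√602076 ≈ -719/775.9356 ≈ -0.9266

r ≈ -0.9266


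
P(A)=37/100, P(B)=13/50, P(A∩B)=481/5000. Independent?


P(A)×P(B) = 481/5000
P(A∩B) = 481/5000
Equal ✓ → Independent

Yes, independent


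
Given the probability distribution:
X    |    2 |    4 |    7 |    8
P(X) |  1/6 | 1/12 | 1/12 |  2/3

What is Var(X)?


E[X] = 79/12
E[X²] = 195/4
Var(X) = E[X²] - (E[X])² = 195/4 - 6241/144 = 779/144

Var(X) = 779/144 ≈ 5.4097


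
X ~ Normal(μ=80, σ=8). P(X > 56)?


z = (56-80)/8 = -3.0
P(X > 56) = 1 - P(Z ≤ -3.0) = 1 - 0.0013 = 0.9987

P(X > 56) ≈ 0.9987


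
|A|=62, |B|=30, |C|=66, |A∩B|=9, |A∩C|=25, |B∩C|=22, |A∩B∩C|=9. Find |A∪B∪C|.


|A∪B∪C| = 62+30+66-9-25-22+9 = 111

|A∪B∪C| = 111


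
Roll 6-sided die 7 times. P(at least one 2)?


P(no 2)^7 = (5/6)^7 = 78125/279936
P(≥1) = 1 - 78125/279936 = 201811/279936

P = 201811/279936 ≈ 72.09%


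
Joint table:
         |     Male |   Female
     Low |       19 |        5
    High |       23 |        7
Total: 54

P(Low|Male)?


P(Low|Male) = 19/(19+23) = 19/42

P = 19/42 ≈ 45.24%


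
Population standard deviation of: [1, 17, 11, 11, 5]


Mean = 45/5 = 9
  (1-9)²=64
  (17-9)²=64
  (11-9)²=4
  (11-9)²=4
  (5-9)²=16
Σ(x-μ)² = 152
σ² = 152/5

σ = √(152/5) ≈ 5.5136


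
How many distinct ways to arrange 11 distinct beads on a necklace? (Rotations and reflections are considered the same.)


Free circular arrangements: rotations and reflections both identified.
(n-1)!/2 = 10!/2 = 3628800/2 = 1814400

1814400


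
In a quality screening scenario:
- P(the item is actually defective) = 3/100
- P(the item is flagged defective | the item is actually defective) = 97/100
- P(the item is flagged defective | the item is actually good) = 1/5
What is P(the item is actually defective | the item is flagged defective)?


Using Bayes' theorem:
P(A|B) = P(B|A)·P(A) / P(B)

P(the item is flagged defective) = 97/100 × 3/100 + 1/5 × 97/100
= 291/10000 + 97/500 = 2231/10000

P(the item is actually defective|the item is flagged defective) = (291/10000) / (2231/10000) = 3/23

P(the item is actually defective|the item is flagged defective) = 3/23 ≈ 13.04%


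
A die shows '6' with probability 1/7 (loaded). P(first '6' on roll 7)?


Geometric: P(X=7) = (1-p)^(k-1)×p = (6/7)^6×1/7 = 46656/823543

P(X=7) = 46656/823543 ≈ 5.67%


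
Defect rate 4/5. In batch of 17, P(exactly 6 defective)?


Binomial: P(X=6) = C(17,6)×p^6×(1-p)^11
= 12376 × 4096/15625 × 1/48828125 = 50692096/762939453125

P(X=6) = 50692096/762939453125 ≈ 0.01%


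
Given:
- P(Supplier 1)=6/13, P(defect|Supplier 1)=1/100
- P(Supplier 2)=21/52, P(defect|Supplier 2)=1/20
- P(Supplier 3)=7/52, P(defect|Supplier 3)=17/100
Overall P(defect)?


P(B) = Σ P(B|Aᵢ)×P(Aᵢ)
  1/100×6/13 = 3/650
  1/20×21/52 = 21/1040
  17/100×7/52 = 119/5200
Sum = 31/650

P(defect) = 31/650 ≈ 4.77%


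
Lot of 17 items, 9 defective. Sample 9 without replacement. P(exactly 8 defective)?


Hypergeometric: C(9,8)×C(8,1)/C(17,9)
= 9×8/24310 = 36/12155

P(X=8) = 36/12155 ≈ 0.30%


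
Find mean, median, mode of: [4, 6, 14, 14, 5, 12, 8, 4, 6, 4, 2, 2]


Sorted: [2, 2, 4, 4, 4, 5, 6, 6, 8, 12, 14, 14]
Mean = 81/12 = 27/4
Median = 11/2
Freq: {4: 3, 6: 2, 14: 2, 5: 1, 12: 1, 8: 1, 2: 2}
Mode: [4]

Mean=27/4, Median=11/2, Mode=4


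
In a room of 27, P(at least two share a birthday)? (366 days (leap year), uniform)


P(all different) = Π(366-i)/366 for i=0..26
= 0.374173
P(match) = 1 - 0.374173 = 0.625827

P ≈ 0.6258 ≈ 62.58%


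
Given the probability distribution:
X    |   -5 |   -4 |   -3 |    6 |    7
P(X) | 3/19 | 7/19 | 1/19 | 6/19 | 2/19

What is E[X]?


E[X] = Σ x·P(X=x)
= (-5)×(3/19) + (-4)×(7/19) + (-3)×(1/19) + (6)×(6/19) + (7)×(2/19)
= 4/19

E[X] = 4/19


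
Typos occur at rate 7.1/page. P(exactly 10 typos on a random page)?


Poisson(λ=7.1): P(X=10) = e^(-λ)×λ^k/k!
= e^(-7.1) × 7.1^10 / 10!
≈ 0.0008251049233 × 325524355.101 / 3628800 ≈ 0.074017

P(X=10) ≈ 0.074017 ≈ 7.40%


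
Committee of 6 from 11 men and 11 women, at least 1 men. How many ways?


Count by #men:
  1M,5W: C(11,1)×C(11,5)=5082
  2M,4W: C(11,2)×C(11,4)=18150
  3M,3W: C(11,3)×C(11,3)=27225
  4M,2W: C(11,4)×C(11,2)=18150
  5M,1W: C(11,5)×C(11,1)=5082
  6M,0W: C(11,6)×C(11,0)=462
Total = 74151

74151


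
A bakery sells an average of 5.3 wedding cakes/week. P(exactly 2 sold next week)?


Poisson(λ=5.3): P(X=2) = e^(-λ)×λ^k/k!
= e^(-5.3) × 5.3^2 / 2!
≈ 0.004991593907 × 28.09 / 2 ≈ 0.070107

P(X=2) ≈ 0.070107 ≈ 7.01%


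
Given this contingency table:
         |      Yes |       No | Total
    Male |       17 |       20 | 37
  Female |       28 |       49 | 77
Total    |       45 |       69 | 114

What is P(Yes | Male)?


P(Yes | Male) = 17/(17+20) = 17/37

P(Yes|Male) = 17/37 ≈ 45.95%


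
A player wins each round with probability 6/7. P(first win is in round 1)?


Geometric: P(X=1) = (1-p)^(k-1)×p = (1/7)^0×6/7 = 6/7

P(X=1) = 6/7 ≈ 85.71%


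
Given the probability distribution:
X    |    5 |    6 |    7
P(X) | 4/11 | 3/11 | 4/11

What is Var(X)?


E[X] = 6
E[X²] = 404/11
Var(X) = E[X²] - (E[X])² = 404/11 - 36 = 8/11

Var(X) = 8/11 ≈ 0.7273


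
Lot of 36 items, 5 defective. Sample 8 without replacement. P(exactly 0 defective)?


Hypergeometric: C(5,0)×C(31,8)/C(36,8)
= 1×7888725/30260340 = 195/748

P(X=0) = 195/748 ≈ 26.07%


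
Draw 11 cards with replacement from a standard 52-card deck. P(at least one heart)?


P(not a heart) = 39/52 = 3/4
P(none in 11 draws) = (3/4)^11 = 177147/4194304
P(≥1 heart) = 1 - 177147/4194304 = 4017157/4194304

P = 4017157/4194304 ≈ 95.78%


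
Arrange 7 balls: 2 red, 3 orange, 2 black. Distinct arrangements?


7!/(2!×3!×2!) = 210

210


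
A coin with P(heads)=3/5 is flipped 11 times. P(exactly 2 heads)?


Binomial: P(X=2) = C(11,2)×p^2×(1-p)^9
= 55 × 9/25 × 512/1953125 = 50688/9765625

P(X=2) = 50688/9765625 ≈ 0.52%


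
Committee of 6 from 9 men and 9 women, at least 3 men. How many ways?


Count by #men:
  3M,3W: C(9,3)×C(9,3)=7056
  4M,2W: C(9,4)×C(9,2)=4536
  5M,1W: C(9,5)×C(9,1)=1134
  6M,0W: C(9,6)×C(9,0)=84
Total = 12810

12810


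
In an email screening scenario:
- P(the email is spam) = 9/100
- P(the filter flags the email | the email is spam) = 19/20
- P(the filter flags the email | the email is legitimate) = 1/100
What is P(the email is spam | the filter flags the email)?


Using Bayes' theorem:
P(A|B) = P(B|A)·P(A) / P(B)

P(the filter flags the email) = 19/20 × 9/100 + 1/100 × 91/100
= 171/2000 + 91/10000 = 473/5000

P(the email is spam|the filter flags the email) = (171/2000) / (473/5000) = 855/946

P(the email is spam|the filter flags the email) = 855/946 ≈ 90.38%


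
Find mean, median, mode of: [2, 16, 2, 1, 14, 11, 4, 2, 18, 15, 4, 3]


Sorted: [1, 2, 2, 2, 3, 4, 4, 11, 14, 15, 16, 18]
Mean = 92/12 = 23/3
Median = 4
Freq: {2: 3, 16: 1, 1: 1, 14: 1, 11: 1, 4: 2, 18: 1, 15: 1, 3: 1}
Mode: [2]

Mean=23/3, Median=4, Mode=2


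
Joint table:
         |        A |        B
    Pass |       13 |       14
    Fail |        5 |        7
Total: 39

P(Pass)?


P(Pass) = (13+14)/39 = 27/39 = 9/13

P(Pass) = 9/13 ≈ 69.23%


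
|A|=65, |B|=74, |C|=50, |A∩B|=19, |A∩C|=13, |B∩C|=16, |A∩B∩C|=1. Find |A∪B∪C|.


|A∪B∪C| = 65+74+50-19-13-16+1 = 142

|A∪B∪C| = 142


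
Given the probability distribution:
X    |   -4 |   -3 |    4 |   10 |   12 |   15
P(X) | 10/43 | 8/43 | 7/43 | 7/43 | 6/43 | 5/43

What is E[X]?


E[X] = Σ x·P(X=x)
= (-4)×(10/43) + (-3)×(8/43) + (4)×(7/43) + (10)×(7/43) + (12)×(6/43) + (15)×(5/43)
= 181/43

E[X] = 181/43


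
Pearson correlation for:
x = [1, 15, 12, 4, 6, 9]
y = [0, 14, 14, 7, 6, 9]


n=6, Σx=47, Σy=50, Σxy=523, Σx²=503, Σy²=558
r = (6×523 - 47×50)/√((6×503 - 47²)(6×558 - 50²))
= 788/√(809×848) = 788/√686032 ≈ 788/828.2705 ≈ 0.9514

r ≈ 0.9514


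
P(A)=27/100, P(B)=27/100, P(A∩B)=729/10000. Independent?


P(A)×P(B) = 729/10000
P(A∩B) = 729/10000
Equal ✓ → Independent

Yes, independent


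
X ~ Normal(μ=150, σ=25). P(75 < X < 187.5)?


z₁=(75-150)/25=-3.0, z₂=(187.5-150)/25=1.5
P = Φ(1.5) - Φ(-3.0) = 0.933193 - 0.001350 = 0.931843 ≈ 0.9318

P(75 < X < 187.5) ≈ 0.9318


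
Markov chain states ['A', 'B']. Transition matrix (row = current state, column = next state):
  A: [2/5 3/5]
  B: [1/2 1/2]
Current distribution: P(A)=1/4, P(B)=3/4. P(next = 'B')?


P(next=B) = Σᵢ P(now=i)×P(i→B)
= 1/4×3/5 + 3/4×1/2
= 3/20 + 3/8 = 21/40

P = 21/40 ≈ 0.5250


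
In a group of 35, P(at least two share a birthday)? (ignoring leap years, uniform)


P(all different) = Π(365-i)/365 for i=0..34
= 0.185617
P(match) = 1 - 0.185617 = 0.814383

P ≈ 0.8144 ≈ 81.44%


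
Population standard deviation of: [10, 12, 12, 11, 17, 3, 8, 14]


Mean = 87/8
  (10-87/8)²=49/64
  (12-87/8)²=81/64
  (12-87/8)²=81/64
  (11-87/8)²=1/64
  (17-87/8)²=2401/64
  (3-87/8)²=3969/64
  (8-87/8)²=529/64
  (14-87/8)²=625/64
Σ(x-μ)² = 967/8
σ² = (967/8)/8 = 967/64

σ = √(967/64) ≈ 3.8871


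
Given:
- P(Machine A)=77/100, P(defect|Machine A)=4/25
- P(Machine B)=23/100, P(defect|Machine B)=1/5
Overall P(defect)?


P(B) = Σ P(B|Aᵢ)×P(Aᵢ)
  4/25×77/100 = 77/625
  1/5×23/100 = 23/500
Sum = 423/2500

P(defect) = 423/2500 ≈ 16.92%


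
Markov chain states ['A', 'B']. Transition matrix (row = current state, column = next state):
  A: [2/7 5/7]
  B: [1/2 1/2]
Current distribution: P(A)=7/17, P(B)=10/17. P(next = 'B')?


P(next=B) = Σᵢ P(now=i)×P(i→B)
= 7/17×5/7 + 10/17×1/2
= 5/17 + 5/17 = 10/17

P = 10/17 ≈ 0.5882


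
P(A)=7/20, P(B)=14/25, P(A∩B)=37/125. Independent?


P(A)×P(B) = 49/250
P(A∩B) = 37/125
Not equal → NOT independent

No, not independent


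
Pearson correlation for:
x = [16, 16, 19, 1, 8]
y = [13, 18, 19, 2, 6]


n=5, Σx=60, Σy=58, Σxy=907, Σx²=938, Σy²=894
r = (5×907 - 60×58)/√((5×938 - 60²)(5×894 - 58²))
= 1055/√(1090×1106) = 1055/√1205540 ≈ 1055/1097.9709 ≈ 0.9609

r ≈ 0.9609


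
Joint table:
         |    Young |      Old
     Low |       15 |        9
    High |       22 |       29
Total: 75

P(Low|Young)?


P(Low|Young) = 15/(15+22) = 15/37

P = 15/37 ≈ 40.54%


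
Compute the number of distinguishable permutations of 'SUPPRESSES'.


Letters: 10, freq: {'S': 4, 'U': 1, 'P': 2, 'R': 1, 'E': 2}
10!/(4!×1!×2!×1!×2!) = 3628800/96 = 37800

37800


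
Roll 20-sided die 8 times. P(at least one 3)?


P(no 3)^8 = (19/20)^8 = 16983563041/25600000000
P(≥1) = 1 - 16983563041/25600000000 = 8616436959/25600000000

P = 8616436959/25600000000 ≈ 33.66%


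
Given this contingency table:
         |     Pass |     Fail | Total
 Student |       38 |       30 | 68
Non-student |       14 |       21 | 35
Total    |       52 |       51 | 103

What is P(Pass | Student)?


P(Pass | Student) = 38/(38+30) = 38/68 = 19/34

P(Pass|Student) = 19/34 ≈ 55.88%


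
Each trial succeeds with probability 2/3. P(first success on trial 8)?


Geometric: P(X=8) = (1-p)^(k-1)×p = (1/3)^7×2/3 = 2/6561

P(X=8) = 2/6561 ≈ 0.03%


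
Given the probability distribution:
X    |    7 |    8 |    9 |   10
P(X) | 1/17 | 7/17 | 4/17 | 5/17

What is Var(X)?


E[X] = 149/17
E[X²] = 1321/17
Var(X) = E[X²] - (E[X])² = 1321/17 - 22201/289 = 256/289

Var(X) = 256/289 ≈ 0.8858


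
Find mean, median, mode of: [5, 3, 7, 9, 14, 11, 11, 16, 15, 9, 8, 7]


Sorted: [3, 5, 7, 7, 8, 9, 9, 11, 11, 14, 15, 16]
Mean = 115/12
Median = 9
Freq: {5: 1, 3: 1, 7: 2, 9: 2, 14: 1, 11: 2, 16: 1, 15: 1, 8: 1}
Mode: [7, 9, 11]

Mean=115/12, Median=9, Mode=[7, 9, 11]
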